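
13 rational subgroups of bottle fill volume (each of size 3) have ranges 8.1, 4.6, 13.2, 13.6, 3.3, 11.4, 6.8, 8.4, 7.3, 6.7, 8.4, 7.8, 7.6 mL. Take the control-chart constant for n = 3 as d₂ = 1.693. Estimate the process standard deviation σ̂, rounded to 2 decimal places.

4.87

R̄ = (8.1 + 4.6 + 13.2 + 13.6 + 3.3 + 11.4 + 6.8 + 8.4 + 7.3 + 6.7 + 8.4 + 7.8 + 7.6) / 13 = 8.2462
σ̂ = R̄ / d₂ = 8.2462 / 1.693 = 4.8707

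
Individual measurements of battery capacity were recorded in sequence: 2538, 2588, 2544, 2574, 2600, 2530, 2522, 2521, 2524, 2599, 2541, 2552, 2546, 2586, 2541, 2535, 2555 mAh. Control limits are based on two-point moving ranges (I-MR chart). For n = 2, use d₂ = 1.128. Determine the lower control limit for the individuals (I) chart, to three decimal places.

2470.758

X̄ = (2538 + 2588 + 2544 + 2574 + 2600 + 2530 + 2522 + 2521 + 2524 + 2599 + 2541 + 2552 + 2546 + 2586 + 2541 + 2535 + 2555) / 17 = 2552.7059
Moving ranges: 50, 44, 30, 26, 70, 8, 1, 3, 75, 58, 11, 6, 40, 45, 6, 20; M̄R̄ = 493.0000 / 16 = 30.8125
LCL = X̄ − 3·M̄R̄/d₂ = 2552.7059 − 3 × 30.8125 / 1.128 = 2470.7577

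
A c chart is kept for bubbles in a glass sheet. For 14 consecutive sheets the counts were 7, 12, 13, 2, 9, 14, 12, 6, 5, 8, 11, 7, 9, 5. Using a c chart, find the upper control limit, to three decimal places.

c̄ = (7 + 12 + 13 + 2 + 9 + 14 + 12 + 6 + 5 + 8 + 11 + 7 + 9 + 5) / 14 = 120 / 14 = 8.5714
UCL = c̄ + 3√c̄ = 8.5714 + 3 × √8.5714 = 8.5714 + 3 × 2.9277 = 17.3545

17.355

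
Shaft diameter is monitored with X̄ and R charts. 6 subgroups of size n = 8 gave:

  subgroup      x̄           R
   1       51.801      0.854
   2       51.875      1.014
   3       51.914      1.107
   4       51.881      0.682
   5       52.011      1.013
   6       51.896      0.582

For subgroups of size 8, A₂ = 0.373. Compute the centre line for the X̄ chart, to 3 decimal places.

51.896

X̄̄ = (51.801 + 51.875 + 51.914 + 51.881 + 52.011 + 51.896) / 6 = 311.3780 / 6 = 51.8963
CL = X̄̄ = 51.8963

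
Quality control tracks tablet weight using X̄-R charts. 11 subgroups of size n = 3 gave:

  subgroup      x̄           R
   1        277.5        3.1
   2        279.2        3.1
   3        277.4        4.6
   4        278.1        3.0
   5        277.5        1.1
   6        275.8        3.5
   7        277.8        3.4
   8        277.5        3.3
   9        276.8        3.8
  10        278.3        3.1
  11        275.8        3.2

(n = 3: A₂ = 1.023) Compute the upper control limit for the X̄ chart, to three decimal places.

X̄̄ = (277.5 + 279.2 + 277.4 + 278.1 + 277.5 + 275.8 + 277.8 + 277.5 + 276.8 + 278.3 + 275.8) / 11 = 3051.7000 / 11 = 277.4273
R̄ = (3.1 + 3.1 + 4.6 + 3.0 + 1.1 + 3.5 + 3.4 + 3.3 + 3.8 + 3.1 + 3.2) / 11 = 35.2000 / 11 = 3.2000
UCL = X̄̄ + A₂·R̄ = 277.4273 + 1.023 × 3.2000 = 280.7009

280.701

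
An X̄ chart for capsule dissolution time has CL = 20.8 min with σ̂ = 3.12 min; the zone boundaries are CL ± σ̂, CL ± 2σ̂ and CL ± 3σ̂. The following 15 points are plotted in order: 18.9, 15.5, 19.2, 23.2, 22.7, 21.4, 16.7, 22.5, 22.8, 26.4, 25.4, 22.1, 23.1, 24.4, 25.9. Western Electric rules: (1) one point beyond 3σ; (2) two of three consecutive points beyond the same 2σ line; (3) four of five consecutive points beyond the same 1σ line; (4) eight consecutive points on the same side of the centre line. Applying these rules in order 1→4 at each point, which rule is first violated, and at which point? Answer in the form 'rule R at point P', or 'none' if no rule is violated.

Zone of each point (C = within 1σ̂, B = 1σ̂–2σ̂, A = 2σ̂–3σ̂, * = beyond 3σ̂; sign = side of CL): 1:-C, 2:-B, 3:-C, 4:+C, 5:+C, 6:+C, 7:-B, 8:+C, 9:+C, 10:+B, 11:+B, 12:+C, 13:+C, 14:+B, 15:+B
Rule 4 (eight consecutive points on the same side of the centre line) is satisfied at point 15.

rule 4 at point 15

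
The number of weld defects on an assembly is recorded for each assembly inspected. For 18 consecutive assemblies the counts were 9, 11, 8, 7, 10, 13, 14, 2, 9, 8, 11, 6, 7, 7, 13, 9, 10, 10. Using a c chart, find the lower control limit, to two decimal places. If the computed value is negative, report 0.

c̄ = (9 + 11 + 8 + 7 + 10 + 13 + 14 + 2 + 9 + 8 + 11 + 6 + 7 + 7 + 13 + 9 + 10 + 10) / 18 = 164 / 18 = 9.1111
LCL = c̄ − 3√c̄ = 9.1111 − 3 × 3.0185 = 0.0557

0.06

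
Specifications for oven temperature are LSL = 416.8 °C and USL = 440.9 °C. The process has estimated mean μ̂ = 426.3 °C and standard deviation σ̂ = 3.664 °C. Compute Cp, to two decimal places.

Cp = (USL − LSL) / (6σ̂) = (440.9 − 416.8) / (6 × 3.664) = 24.1000 / 21.9840 = 1.0963

1.10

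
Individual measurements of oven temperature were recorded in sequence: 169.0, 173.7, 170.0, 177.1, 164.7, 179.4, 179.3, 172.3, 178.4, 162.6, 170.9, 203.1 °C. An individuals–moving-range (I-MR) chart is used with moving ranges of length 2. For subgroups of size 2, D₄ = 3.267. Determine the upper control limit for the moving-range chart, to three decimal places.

Moving ranges: 4.7, 3.7, 7.1, 12.4, 14.7, 0.1, 7.0, 6.1, 15.8, 8.3, 32.2; M̄R̄ = 112.1000 / 11 = 10.1909
UCL_MR = D₄·M̄R̄ = 3.267 × 10.1909 = 33.2937

33.294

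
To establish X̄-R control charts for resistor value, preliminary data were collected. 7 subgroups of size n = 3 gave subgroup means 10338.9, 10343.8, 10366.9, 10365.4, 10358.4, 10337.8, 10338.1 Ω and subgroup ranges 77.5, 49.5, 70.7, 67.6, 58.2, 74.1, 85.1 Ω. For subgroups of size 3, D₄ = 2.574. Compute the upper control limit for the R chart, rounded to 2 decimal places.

R̄ = (77.5 + 49.5 + 70.7 + 67.6 + 58.2 + 74.1 + 85.1) / 7 = 482.7000 / 7 = 68.9571
UCL_R = D₄·R̄ = 2.574 × 68.9571 = 177.4957

177.50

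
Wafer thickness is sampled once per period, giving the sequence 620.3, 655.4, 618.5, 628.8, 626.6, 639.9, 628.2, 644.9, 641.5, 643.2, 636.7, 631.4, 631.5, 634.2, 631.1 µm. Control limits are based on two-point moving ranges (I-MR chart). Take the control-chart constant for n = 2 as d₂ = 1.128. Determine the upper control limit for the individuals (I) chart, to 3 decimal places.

X̄ = (620.3 + 655.4 + 618.5 + 628.8 + 626.6 + 639.9 + 628.2 + 644.9 + 641.5 + 643.2 + 636.7 + 631.4 + 631.5 + 634.2 + 631.1) / 15 = 634.1467
Moving ranges: 35.1, 36.9, 10.3, 2.2, 13.3, 11.7, 16.7, 3.4, 1.7, 6.5, 5.3, 0.1, 2.7, 3.1; M̄R̄ = 149.0000 / 14 = 10.6429
UCL = X̄ + 3·M̄R̄/d₂ = 634.1467 + 3 × 10.6429 / 1.128 = 662.4521

662.452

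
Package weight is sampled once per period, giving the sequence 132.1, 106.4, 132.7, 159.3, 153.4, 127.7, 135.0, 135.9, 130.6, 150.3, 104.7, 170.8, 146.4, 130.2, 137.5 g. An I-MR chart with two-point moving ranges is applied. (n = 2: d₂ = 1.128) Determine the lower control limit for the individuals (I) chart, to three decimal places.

79.306

X̄ = (132.1 + 106.4 + 132.7 + 159.3 + 153.4 + 127.7 + 135.0 + 135.9 + 130.6 + 150.3 + 104.7 + 170.8 + 146.4 + 130.2 + 137.5) / 15 = 136.8667
Moving ranges: 25.7, 26.3, 26.6, 5.9, 25.7, 7.3, 0.9, 5.3, 19.7, 45.6, 66.1, 24.4, 16.2, 7.3; M̄R̄ = 303.0000 / 14 = 21.6429
LCL = X̄ − 3·M̄R̄/d₂ = 136.8667 − 3 × 21.6429 / 1.128 = 79.3059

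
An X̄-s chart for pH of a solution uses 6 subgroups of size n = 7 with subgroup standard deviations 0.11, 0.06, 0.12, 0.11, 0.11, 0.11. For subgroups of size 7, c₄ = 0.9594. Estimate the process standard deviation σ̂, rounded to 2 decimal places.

0.11

s̄ = (0.11 + 0.06 + 0.12 + 0.11 + 0.11 + 0.11) / 6 = 0.1033
σ̂ = s̄ / c₄ = 0.1033 / 0.9594 = 0.1077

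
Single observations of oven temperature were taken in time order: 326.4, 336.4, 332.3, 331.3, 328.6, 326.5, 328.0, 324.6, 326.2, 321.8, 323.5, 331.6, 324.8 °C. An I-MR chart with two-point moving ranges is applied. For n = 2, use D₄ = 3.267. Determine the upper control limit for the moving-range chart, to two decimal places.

Moving ranges: 10.0, 4.1, 1.0, 2.7, 2.1, 1.5, 3.4, 1.6, 4.4, 1.7, 8.1, 6.8; M̄R̄ = 47.4000 / 12 = 3.9500
UCL_MR = D₄·M̄R̄ = 3.267 × 3.9500 = 12.9046

12.90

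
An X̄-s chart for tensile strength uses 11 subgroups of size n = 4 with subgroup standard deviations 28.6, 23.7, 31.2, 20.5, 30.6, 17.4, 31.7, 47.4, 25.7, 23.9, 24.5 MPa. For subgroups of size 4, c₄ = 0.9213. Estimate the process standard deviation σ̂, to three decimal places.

s̄ = (28.6 + 23.7 + 31.2 + 20.5 + 30.6 + 17.4 + 31.7 + 47.4 + 25.7 + 23.9 + 24.5) / 11 = 27.7455
σ̂ = s̄ / c₄ = 27.7455 / 0.9213 = 30.1155

30.116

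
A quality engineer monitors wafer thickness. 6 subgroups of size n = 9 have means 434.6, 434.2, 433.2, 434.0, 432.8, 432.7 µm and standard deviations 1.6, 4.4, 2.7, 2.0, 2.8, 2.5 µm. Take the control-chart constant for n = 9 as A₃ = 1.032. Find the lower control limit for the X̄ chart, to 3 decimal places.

X̄̄ = (434.6 + 434.2 + 433.2 + 434.0 + 432.8 + 432.7) / 6 = 433.5833
s̄ = (1.6 + 4.4 + 2.7 + 2.0 + 2.8 + 2.5) / 6 = 2.6667
LCL = X̄̄ − A₃·s̄ = 433.5833 − 1.032 × 2.6667 = 430.8313

430.831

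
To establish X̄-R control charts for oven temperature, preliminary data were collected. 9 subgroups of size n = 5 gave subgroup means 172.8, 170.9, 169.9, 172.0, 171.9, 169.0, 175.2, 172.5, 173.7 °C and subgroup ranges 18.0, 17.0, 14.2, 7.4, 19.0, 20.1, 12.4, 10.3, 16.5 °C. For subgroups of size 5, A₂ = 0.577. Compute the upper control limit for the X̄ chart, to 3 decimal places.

X̄̄ = (172.8 + 170.9 + 169.9 + 172.0 + 171.9 + 169.0 + 175.2 + 172.5 + 173.7) / 9 = 1547.9000 / 9 = 171.9889
R̄ = (18.0 + 17.0 + 14.2 + 7.4 + 19.0 + 20.1 + 12.4 + 10.3 + 16.5) / 9 = 134.9000 / 9 = 14.9889
UCL = X̄̄ + A₂·R̄ = 171.9889 + 0.577 × 14.9889 = 180.6375

180.637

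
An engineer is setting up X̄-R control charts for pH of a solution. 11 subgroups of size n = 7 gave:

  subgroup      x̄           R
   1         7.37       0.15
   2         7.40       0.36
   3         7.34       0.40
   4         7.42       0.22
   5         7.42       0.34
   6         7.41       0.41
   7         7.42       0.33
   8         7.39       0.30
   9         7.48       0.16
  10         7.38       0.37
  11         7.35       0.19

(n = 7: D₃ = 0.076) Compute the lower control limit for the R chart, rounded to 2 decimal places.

0.02

R̄ = (0.15 + 0.36 + 0.40 + 0.22 + 0.34 + 0.41 + 0.33 + 0.30 + 0.16 + 0.37 + 0.19) / 11 = 3.2300 / 11 = 0.2936
LCL_R = D₃·R̄ = 0.076 × 0.2936 = 0.0223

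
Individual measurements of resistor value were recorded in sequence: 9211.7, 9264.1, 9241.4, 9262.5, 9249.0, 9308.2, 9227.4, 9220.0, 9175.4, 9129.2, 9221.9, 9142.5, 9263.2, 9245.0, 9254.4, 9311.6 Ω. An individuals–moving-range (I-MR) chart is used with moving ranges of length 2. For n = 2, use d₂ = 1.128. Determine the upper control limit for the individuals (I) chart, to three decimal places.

9361.604

X̄ = (9211.7 + 9264.1 + 9241.4 + 9262.5 + 9249.0 + 9308.2 + 9227.4 + 9220.0 + 9175.4 + 9129.2 + 9221.9 + 9142.5 + 9263.2 + 9245.0 + 9254.4 + 9311.6) / 16 = 9232.9688
Moving ranges: 52.4, 22.7, 21.1, 13.5, 59.2, 80.8, 7.4, 44.6, 46.2, 92.7, 79.4, 120.7, 18.2, 9.4, 57.2; M̄R̄ = 725.5000 / 15 = 48.3667
UCL = X̄ + 3·M̄R̄/d₂ = 9232.9688 + 3 × 48.3667 / 1.128 = 9361.6035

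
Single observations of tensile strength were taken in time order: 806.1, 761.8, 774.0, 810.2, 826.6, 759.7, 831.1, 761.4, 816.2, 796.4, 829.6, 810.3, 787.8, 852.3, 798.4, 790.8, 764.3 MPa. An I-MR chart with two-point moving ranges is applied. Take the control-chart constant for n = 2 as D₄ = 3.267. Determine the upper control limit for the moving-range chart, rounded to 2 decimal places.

126.43

Moving ranges: 44.3, 12.2, 36.2, 16.4, 66.9, 71.4, 69.7, 54.8, 19.8, 33.2, 19.3, 22.5, 64.5, 53.9, 7.6, 26.5; M̄R̄ = 619.2000 / 16 = 38.7000
UCL_MR = D₄·M̄R̄ = 3.267 × 38.7000 = 126.4329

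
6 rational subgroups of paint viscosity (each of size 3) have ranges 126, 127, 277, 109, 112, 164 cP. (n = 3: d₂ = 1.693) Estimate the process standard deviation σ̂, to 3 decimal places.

R̄ = (126 + 127 + 277 + 109 + 112 + 164) / 6 = 152.5000
σ̂ = R̄ / d₂ = 152.5000 / 1.693 = 90.0768

90.077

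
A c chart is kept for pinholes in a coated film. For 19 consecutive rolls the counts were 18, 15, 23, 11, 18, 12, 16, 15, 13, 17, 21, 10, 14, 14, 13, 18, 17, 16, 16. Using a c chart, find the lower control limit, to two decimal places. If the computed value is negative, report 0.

c̄ = (18 + 15 + 23 + 11 + 18 + 12 + 16 + 15 + 13 + 17 + 21 + 10 + 14 + 14 + 13 + 18 + 17 + 16 + 16) / 19 = 297 / 19 = 15.6316
LCL = c̄ − 3√c̄ = 15.6316 − 3 × 3.9537 = 3.7705

3.77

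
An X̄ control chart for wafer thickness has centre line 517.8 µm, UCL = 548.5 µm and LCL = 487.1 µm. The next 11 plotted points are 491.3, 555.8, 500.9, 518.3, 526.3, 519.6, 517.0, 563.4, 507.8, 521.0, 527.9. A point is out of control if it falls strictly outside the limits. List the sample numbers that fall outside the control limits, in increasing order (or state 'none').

Compare each point to [487.1, 548.5]: sample 2 = 555.8 > UCL; sample 8 = 563.4 > UCL.

2, 8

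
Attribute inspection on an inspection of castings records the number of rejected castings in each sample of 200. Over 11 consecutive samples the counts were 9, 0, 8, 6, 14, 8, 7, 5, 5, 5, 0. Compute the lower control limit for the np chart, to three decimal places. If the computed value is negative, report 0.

0.000

p̄ = Σdᵢ / (k·n) = 67 / (11 × 200) = 0.03045
LCL = np̄ − 3·√(np̄(1−p̄)) = 6.0909 − 3 × 2.4301 = -1.1994 → 0 (negative, so LCL = 0)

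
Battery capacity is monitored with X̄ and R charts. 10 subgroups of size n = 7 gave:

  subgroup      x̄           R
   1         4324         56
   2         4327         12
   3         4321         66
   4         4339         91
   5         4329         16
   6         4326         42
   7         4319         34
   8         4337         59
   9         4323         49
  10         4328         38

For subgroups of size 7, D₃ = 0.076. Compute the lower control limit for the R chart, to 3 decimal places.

3.519

R̄ = (56 + 12 + 66 + 91 + 16 + 42 + 34 + 59 + 49 + 38) / 10 = 463.0000 / 10 = 46.3000
LCL_R = D₃·R̄ = 0.076 × 46.3000 = 3.5188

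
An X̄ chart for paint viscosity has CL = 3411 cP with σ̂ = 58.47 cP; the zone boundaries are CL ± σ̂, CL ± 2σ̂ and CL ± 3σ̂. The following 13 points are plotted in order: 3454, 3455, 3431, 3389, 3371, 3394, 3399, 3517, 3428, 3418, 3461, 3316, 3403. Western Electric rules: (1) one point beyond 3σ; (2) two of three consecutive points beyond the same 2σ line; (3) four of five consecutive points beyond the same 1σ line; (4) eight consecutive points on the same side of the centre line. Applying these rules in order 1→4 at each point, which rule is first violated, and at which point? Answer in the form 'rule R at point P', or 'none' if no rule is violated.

Zone of each point (C = within 1σ̂, B = 1σ̂–2σ̂, A = 2σ̂–3σ̂, * = beyond 3σ̂; sign = side of CL): 1:+C, 2:+C, 3:+C, 4:-C, 5:-C, 6:-C, 7:-C, 8:+B, 9:+C, 10:+C, 11:+C, 12:-B, 13:-C
No rule fires across all 13 points.

none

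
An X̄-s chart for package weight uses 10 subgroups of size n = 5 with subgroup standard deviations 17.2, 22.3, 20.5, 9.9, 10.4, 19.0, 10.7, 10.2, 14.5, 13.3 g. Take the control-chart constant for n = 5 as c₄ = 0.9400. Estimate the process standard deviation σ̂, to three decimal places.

s̄ = (17.2 + 22.3 + 20.5 + 9.9 + 10.4 + 19.0 + 10.7 + 10.2 + 14.5 + 13.3) / 10 = 14.8000
σ̂ = s̄ / c₄ = 14.8000 / 0.9400 = 15.7447

15.745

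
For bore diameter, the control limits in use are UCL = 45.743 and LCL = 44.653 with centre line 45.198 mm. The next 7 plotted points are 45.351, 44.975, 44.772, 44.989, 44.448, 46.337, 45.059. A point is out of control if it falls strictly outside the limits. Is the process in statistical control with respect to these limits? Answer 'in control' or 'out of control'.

out of control

Compare each point to [44.653, 45.743]: sample 5 = 44.448 < LCL; sample 6 = 46.337 > UCL.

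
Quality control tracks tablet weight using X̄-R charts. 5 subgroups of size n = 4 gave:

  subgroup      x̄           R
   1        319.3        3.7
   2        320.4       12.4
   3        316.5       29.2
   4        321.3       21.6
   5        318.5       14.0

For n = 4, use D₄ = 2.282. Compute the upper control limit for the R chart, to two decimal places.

36.92

R̄ = (3.7 + 12.4 + 29.2 + 21.6 + 14.0) / 5 = 80.9000 / 5 = 16.1800
UCL_R = D₄·R̄ = 2.282 × 16.1800 = 36.9228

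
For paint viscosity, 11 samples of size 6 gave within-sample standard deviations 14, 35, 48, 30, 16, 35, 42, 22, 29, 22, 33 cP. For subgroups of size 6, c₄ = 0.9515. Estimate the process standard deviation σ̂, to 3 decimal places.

s̄ = (14 + 35 + 48 + 30 + 16 + 35 + 42 + 22 + 29 + 22 + 33) / 11 = 29.6364
σ̂ = s̄ / c₄ = 29.6364 / 0.9515 = 31.1470

31.147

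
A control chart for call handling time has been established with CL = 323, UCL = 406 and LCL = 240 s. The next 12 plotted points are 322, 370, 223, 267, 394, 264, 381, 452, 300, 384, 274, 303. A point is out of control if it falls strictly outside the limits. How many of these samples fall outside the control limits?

Compare each point to [240, 406]: sample 3 = 223 < LCL; sample 8 = 452 > UCL.

2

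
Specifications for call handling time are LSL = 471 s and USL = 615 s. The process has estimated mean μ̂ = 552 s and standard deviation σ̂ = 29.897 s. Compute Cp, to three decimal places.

0.803

Cp = (USL − LSL) / (6σ̂) = (615 − 471) / (6 × 29.897) = 144.0000 / 179.3820 = 0.8028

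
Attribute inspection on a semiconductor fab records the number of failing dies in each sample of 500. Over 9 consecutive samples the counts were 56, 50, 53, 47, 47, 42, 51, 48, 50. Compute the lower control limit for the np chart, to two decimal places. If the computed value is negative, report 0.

29.33

p̄ = Σdᵢ / (k·n) = 444 / (9 × 500) = 0.09867
LCL = np̄ − 3·√(np̄(1−p̄)) = 49.3333 − 3 × 6.6683 = 29.3285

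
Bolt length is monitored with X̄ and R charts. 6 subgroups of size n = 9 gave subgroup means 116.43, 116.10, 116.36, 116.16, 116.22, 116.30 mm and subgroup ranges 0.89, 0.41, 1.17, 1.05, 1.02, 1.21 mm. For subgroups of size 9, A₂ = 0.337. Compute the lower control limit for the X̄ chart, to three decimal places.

115.939

X̄̄ = (116.43 + 116.10 + 116.36 + 116.16 + 116.22 + 116.30) / 6 = 697.5700 / 6 = 116.2617
R̄ = (0.89 + 0.41 + 1.17 + 1.05 + 1.02 + 1.21) / 6 = 5.7500 / 6 = 0.9583
LCL = X̄̄ − A₂·R̄ = 116.2617 − 0.337 × 0.9583 = 115.9387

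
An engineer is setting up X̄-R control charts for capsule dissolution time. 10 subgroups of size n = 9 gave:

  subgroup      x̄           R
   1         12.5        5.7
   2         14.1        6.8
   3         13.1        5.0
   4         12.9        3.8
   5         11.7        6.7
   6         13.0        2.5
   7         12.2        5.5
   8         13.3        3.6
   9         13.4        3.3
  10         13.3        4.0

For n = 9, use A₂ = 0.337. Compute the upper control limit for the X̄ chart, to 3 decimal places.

X̄̄ = (12.5 + 14.1 + 13.1 + 12.9 + 11.7 + 13.0 + 12.2 + 13.3 + 13.4 + 13.3) / 10 = 129.5000 / 10 = 12.9500
R̄ = (5.7 + 6.8 + 5.0 + 3.8 + 6.7 + 2.5 + 5.5 + 3.6 + 3.3 + 4.0) / 10 = 46.9000 / 10 = 4.6900
UCL = X̄̄ + A₂·R̄ = 12.9500 + 0.337 × 4.6900 = 14.5305

14.531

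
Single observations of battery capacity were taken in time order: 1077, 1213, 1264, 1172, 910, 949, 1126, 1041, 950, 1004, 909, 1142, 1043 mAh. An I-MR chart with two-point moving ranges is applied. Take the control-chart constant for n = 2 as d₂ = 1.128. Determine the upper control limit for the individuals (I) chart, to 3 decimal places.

1374.925

X̄ = (1077 + 1213 + 1264 + 1172 + 910 + 949 + 1126 + 1041 + 950 + 1004 + 909 + 1142 + 1043) / 13 = 1061.5385
Moving ranges: 136, 51, 92, 262, 39, 177, 85, 91, 54, 95, 233, 99; M̄R̄ = 1414.0000 / 12 = 117.8333
UCL = X̄ + 3·M̄R̄/d₂ = 1061.5385 + 3 × 117.8333 / 1.128 = 1374.9250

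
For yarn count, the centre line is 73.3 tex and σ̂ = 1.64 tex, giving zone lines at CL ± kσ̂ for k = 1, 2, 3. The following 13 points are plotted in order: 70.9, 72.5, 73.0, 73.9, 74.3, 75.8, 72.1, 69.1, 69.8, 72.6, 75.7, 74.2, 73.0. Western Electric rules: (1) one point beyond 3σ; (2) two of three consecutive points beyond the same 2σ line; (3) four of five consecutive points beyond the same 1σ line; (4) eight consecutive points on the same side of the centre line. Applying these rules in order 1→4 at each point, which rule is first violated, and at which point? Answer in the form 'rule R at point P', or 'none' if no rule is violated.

Zone of each point (C = within 1σ̂, B = 1σ̂–2σ̂, A = 2σ̂–3σ̂, * = beyond 3σ̂; sign = side of CL): 1:-B, 2:-C, 3:-C, 4:+C, 5:+C, 6:+B, 7:-C, 8:-A, 9:-A, 10:-C, 11:+B, 12:+C, 13:-C
Rule 2 (two of three consecutive points beyond the same 2σ limit) is satisfied at point 9.

rule 2 at point 9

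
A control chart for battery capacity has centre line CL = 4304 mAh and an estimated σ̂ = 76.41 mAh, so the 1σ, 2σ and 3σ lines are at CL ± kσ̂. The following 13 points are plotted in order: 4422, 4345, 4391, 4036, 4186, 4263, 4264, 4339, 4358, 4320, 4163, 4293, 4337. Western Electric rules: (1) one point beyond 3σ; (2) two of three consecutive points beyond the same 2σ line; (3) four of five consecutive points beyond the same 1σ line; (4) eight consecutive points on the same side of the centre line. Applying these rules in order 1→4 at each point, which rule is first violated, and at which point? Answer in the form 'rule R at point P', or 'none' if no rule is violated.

rule 1 at point 4

Zone of each point (C = within 1σ̂, B = 1σ̂–2σ̂, A = 2σ̂–3σ̂, * = beyond 3σ̂; sign = side of CL): 1:+B, 2:+C, 3:+B, 4:-*, 5:-B, 6:-C, 7:-C, 8:+C, 9:+C, 10:+C, 11:-B, 12:-C, 13:+C
Rule 1 (one point beyond the 3σ limits) is satisfied at point 4.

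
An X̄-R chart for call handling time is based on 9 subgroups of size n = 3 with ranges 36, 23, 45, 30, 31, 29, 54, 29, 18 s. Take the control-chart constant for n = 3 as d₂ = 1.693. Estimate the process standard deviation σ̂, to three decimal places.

R̄ = (36 + 23 + 45 + 30 + 31 + 29 + 54 + 29 + 18) / 9 = 32.7778
σ̂ = R̄ / d₂ = 32.7778 / 1.693 = 19.3608

19.361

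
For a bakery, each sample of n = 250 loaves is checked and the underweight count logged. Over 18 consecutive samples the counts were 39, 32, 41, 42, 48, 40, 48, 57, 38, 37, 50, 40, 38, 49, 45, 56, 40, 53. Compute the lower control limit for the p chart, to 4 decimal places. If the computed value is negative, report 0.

0.1039

p̄ = Σdᵢ / (k·n) = 793 / (18 × 250) = 0.17622
LCL = p̄ − 3·√(p̄(1−p̄)/n) = 0.17622 − 3 × 0.02410 = 0.10393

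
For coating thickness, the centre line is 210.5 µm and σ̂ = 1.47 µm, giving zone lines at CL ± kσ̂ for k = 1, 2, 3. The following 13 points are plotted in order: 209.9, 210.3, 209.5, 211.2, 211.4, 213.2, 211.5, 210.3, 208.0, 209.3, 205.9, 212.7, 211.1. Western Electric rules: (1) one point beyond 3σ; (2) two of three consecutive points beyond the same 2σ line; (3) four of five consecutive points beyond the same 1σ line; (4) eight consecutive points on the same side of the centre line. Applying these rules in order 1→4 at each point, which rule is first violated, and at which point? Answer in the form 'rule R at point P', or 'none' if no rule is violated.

Zone of each point (C = within 1σ̂, B = 1σ̂–2σ̂, A = 2σ̂–3σ̂, * = beyond 3σ̂; sign = side of CL): 1:-C, 2:-C, 3:-C, 4:+C, 5:+C, 6:+B, 7:+C, 8:-C, 9:-B, 10:-C, 11:-*, 12:+B, 13:+C
Rule 1 (one point beyond the 3σ limits) is satisfied at point 11.

rule 1 at point 11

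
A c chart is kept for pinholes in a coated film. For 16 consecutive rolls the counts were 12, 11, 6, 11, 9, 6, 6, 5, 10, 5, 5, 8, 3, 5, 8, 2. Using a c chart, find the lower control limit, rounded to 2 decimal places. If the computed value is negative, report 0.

c̄ = (12 + 11 + 6 + 11 + 9 + 6 + 6 + 5 + 10 + 5 + 5 + 8 + 3 + 5 + 8 + 2) / 16 = 112 / 16 = 7.0000
LCL = c̄ − 3√c̄ = 7.0000 − 3 × 2.6458 = -0.9373 → 0 (cannot be negative)

0.00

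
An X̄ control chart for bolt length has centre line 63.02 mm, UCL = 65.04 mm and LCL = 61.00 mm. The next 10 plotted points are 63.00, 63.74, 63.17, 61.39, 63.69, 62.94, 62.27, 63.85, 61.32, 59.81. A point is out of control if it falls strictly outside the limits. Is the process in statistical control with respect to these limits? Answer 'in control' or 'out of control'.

out of control

Compare each point to [61.00, 65.04]: sample 10 = 59.81 < LCL.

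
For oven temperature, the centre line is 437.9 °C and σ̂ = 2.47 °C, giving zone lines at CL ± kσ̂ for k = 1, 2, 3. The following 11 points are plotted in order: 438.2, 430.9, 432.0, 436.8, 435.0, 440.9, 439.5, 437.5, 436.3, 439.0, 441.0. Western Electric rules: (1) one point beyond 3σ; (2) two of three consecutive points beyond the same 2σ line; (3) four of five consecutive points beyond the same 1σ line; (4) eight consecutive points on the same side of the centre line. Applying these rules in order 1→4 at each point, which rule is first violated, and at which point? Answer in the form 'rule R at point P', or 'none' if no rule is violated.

Zone of each point (C = within 1σ̂, B = 1σ̂–2σ̂, A = 2σ̂–3σ̂, * = beyond 3σ̂; sign = side of CL): 1:+C, 2:-A, 3:-A, 4:-C, 5:-B, 6:+B, 7:+C, 8:-C, 9:-C, 10:+C, 11:+B
Rule 2 (two of three consecutive points beyond the same 2σ limit) is satisfied at point 3.

rule 2 at point 3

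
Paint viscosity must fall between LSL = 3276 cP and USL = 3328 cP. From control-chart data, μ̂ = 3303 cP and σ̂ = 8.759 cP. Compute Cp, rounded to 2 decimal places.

Cp = (USL − LSL) / (6σ̂) = (3328 − 3276) / (6 × 8.759) = 52.0000 / 52.5540 = 0.9895

0.99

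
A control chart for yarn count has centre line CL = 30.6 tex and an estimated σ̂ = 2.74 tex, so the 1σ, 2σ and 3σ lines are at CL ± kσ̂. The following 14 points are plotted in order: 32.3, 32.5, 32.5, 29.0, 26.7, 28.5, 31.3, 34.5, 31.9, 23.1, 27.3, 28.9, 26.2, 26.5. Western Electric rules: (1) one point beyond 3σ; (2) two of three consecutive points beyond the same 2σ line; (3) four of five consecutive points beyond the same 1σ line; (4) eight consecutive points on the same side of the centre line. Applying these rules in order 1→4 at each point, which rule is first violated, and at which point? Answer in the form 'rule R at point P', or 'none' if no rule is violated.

rule 3 at point 14

Zone of each point (C = within 1σ̂, B = 1σ̂–2σ̂, A = 2σ̂–3σ̂, * = beyond 3σ̂; sign = side of CL): 1:+C, 2:+C, 3:+C, 4:-C, 5:-B, 6:-C, 7:+C, 8:+B, 9:+C, 10:-A, 11:-B, 12:-C, 13:-B, 14:-B
Rule 3 (four of five consecutive points beyond the same 1σ limit) is satisfied at point 14.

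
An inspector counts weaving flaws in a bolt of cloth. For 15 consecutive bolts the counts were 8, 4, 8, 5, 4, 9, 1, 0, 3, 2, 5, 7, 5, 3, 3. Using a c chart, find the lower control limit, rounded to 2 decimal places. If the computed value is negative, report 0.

0.00

c̄ = (8 + 4 + 8 + 5 + 4 + 9 + 1 + 0 + 3 + 2 + 5 + 7 + 5 + 3 + 3) / 15 = 67 / 15 = 4.4667
LCL = c̄ − 3√c̄ = 4.4667 − 3 × 2.1134 = -1.8737 → 0 (cannot be negative)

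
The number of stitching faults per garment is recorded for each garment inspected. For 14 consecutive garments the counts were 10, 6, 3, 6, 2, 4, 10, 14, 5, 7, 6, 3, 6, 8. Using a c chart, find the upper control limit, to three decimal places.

c̄ = (10 + 6 + 3 + 6 + 2 + 4 + 10 + 14 + 5 + 7 + 6 + 3 + 6 + 8) / 14 = 90 / 14 = 6.4286
UCL = c̄ + 3√c̄ = 6.4286 + 3 × √6.4286 = 6.4286 + 3 × 2.5355 = 14.0350

14.035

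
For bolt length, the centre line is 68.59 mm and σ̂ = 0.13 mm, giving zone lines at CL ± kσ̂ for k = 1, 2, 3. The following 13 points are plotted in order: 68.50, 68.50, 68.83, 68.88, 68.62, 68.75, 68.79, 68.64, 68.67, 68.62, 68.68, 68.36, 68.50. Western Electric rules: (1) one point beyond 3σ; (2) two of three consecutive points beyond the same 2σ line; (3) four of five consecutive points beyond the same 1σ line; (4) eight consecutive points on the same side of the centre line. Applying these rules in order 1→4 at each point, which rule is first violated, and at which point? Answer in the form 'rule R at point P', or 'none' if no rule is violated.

Zone of each point (C = within 1σ̂, B = 1σ̂–2σ̂, A = 2σ̂–3σ̂, * = beyond 3σ̂; sign = side of CL): 1:-C, 2:-C, 3:+B, 4:+A, 5:+C, 6:+B, 7:+B, 8:+C, 9:+C, 10:+C, 11:+C, 12:-B, 13:-C
Rule 3 (four of five consecutive points beyond the same 1σ limit) is satisfied at point 7.

rule 3 at point 7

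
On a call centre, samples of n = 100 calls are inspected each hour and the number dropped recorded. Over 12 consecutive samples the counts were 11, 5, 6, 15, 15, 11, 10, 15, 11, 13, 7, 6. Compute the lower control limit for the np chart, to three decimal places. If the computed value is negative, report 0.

p̄ = Σdᵢ / (k·n) = 125 / (12 × 100) = 0.10417
LCL = np̄ − 3·√(np̄(1−p̄)) = 10.4167 − 3 × 3.0548 = 1.2524

1.252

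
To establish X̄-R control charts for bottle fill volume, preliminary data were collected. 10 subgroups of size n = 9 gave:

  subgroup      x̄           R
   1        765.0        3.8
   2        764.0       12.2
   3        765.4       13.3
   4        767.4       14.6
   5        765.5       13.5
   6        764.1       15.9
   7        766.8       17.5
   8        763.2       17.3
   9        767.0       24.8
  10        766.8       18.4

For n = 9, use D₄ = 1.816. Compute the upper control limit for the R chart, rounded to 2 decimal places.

R̄ = (3.8 + 12.2 + 13.3 + 14.6 + 13.5 + 15.9 + 17.5 + 17.3 + 24.8 + 18.4) / 10 = 151.3000 / 10 = 15.1300
UCL_R = D₄·R̄ = 1.816 × 15.1300 = 27.4761

27.48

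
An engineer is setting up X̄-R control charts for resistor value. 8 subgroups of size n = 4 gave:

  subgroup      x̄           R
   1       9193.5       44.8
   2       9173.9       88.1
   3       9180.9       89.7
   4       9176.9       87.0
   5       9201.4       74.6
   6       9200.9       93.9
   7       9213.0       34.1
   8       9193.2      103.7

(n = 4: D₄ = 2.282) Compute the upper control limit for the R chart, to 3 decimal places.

175.685

R̄ = (44.8 + 88.1 + 89.7 + 87.0 + 74.6 + 93.9 + 34.1 + 103.7) / 8 = 615.9000 / 8 = 76.9875
UCL_R = D₄·R̄ = 2.282 × 76.9875 = 175.6855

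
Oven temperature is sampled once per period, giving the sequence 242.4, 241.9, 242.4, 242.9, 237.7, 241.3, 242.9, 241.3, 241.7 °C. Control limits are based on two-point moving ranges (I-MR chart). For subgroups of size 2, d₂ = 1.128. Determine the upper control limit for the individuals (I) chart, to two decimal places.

X̄ = (242.4 + 241.9 + 242.4 + 242.9 + 237.7 + 241.3 + 242.9 + 241.3 + 241.7) / 9 = 241.6111
Moving ranges: 0.5, 0.5, 0.5, 5.2, 3.6, 1.6, 1.6, 0.4; M̄R̄ = 13.9000 / 8 = 1.7375
UCL = X̄ + 3·M̄R̄/d₂ = 241.6111 + 3 × 1.7375 / 1.128 = 246.2321

246.23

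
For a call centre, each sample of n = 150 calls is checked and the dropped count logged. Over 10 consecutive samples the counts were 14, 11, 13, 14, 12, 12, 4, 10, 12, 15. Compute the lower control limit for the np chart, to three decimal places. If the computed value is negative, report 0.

p̄ = Σdᵢ / (k·n) = 117 / (10 × 150) = 0.07800
LCL = np̄ − 3·√(np̄(1−p̄)) = 11.7000 − 3 × 3.2844 = 1.8467

1.847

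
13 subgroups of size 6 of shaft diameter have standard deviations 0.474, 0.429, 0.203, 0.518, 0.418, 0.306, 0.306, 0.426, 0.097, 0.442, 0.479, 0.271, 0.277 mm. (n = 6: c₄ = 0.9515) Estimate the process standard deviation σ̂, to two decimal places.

s̄ = (0.474 + 0.429 + 0.203 + 0.518 + 0.418 + 0.306 + 0.306 + 0.426 + 0.097 + 0.442 + 0.479 + 0.271 + 0.277) / 13 = 0.3574
σ̂ = s̄ / c₄ = 0.3574 / 0.9515 = 0.3756

0.38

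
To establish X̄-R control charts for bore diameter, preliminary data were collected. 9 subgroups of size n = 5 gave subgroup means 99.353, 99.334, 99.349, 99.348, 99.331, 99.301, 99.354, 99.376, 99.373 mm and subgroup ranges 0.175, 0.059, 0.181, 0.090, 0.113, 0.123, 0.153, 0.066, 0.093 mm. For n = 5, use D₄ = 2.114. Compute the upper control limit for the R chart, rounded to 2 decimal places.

0.25

R̄ = (0.175 + 0.059 + 0.181 + 0.090 + 0.113 + 0.123 + 0.153 + 0.066 + 0.093) / 9 = 1.0530 / 9 = 0.1170
UCL_R = D₄·R̄ = 2.114 × 0.1170 = 0.2473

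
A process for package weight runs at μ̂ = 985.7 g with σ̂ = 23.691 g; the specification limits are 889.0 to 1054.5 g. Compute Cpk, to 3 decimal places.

Cpu = (USL − μ̂) / (3σ̂) = (1054.5 − 985.7) / (3 × 23.691) = 0.9680; Cpl = (μ̂ − LSL) / (3σ̂) = (985.7 − 889.0) / (3 × 23.691) = 1.3606; Cpk = min(Cpu, Cpl) = 0.9680

0.968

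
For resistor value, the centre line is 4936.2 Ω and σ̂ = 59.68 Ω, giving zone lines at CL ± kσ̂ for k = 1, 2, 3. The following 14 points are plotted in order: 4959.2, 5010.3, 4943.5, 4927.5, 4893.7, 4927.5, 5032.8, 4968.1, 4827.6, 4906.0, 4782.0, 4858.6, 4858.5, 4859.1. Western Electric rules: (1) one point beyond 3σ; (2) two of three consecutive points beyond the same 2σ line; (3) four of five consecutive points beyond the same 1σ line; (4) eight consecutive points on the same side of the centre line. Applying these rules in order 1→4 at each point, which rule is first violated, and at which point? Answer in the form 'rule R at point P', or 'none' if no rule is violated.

Zone of each point (C = within 1σ̂, B = 1σ̂–2σ̂, A = 2σ̂–3σ̂, * = beyond 3σ̂; sign = side of CL): 1:+C, 2:+B, 3:+C, 4:-C, 5:-C, 6:-C, 7:+B, 8:+C, 9:-B, 10:-C, 11:-A, 12:-B, 13:-B, 14:-B
Rule 3 (four of five consecutive points beyond the same 1σ limit) is satisfied at point 13.

rule 3 at point 13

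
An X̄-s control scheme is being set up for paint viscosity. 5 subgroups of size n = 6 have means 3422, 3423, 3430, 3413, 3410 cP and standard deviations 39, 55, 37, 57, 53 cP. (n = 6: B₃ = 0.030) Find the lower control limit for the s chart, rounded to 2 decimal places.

1.45

s̄ = (39 + 55 + 37 + 57 + 53) / 5 = 48.2000
LCL_s = B₃·s̄ = 0.030 × 48.2000 = 1.4460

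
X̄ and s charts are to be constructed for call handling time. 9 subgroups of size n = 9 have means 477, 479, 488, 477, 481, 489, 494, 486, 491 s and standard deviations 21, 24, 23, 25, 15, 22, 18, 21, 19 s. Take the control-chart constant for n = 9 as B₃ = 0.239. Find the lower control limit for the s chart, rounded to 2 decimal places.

s̄ = (21 + 24 + 23 + 25 + 15 + 22 + 18 + 21 + 19) / 9 = 20.8889
LCL_s = B₃·s̄ = 0.239 × 20.8889 = 4.9924

4.99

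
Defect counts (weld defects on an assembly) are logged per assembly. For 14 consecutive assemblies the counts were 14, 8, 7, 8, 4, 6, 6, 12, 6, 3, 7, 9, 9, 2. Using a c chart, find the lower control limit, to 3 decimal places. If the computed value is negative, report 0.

c̄ = (14 + 8 + 7 + 8 + 4 + 6 + 6 + 12 + 6 + 3 + 7 + 9 + 9 + 2) / 14 = 101 / 14 = 7.2143
LCL = c̄ − 3√c̄ = 7.2143 − 3 × 2.6859 = -0.8435 → 0 (cannot be negative)

0.000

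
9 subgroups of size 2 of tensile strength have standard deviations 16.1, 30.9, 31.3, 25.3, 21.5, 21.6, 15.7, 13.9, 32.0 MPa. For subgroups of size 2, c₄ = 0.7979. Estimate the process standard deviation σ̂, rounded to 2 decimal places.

29.01

s̄ = (16.1 + 30.9 + 31.3 + 25.3 + 21.5 + 21.6 + 15.7 + 13.9 + 32.0) / 9 = 23.1444
σ̂ = s̄ / c₄ = 23.1444 / 0.7979 = 29.0067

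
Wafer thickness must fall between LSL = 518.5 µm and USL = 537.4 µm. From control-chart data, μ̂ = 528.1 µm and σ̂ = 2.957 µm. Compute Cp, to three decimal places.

1.065

Cp = (USL − LSL) / (6σ̂) = (537.4 − 518.5) / (6 × 2.957) = 18.9000 / 17.7420 = 1.0653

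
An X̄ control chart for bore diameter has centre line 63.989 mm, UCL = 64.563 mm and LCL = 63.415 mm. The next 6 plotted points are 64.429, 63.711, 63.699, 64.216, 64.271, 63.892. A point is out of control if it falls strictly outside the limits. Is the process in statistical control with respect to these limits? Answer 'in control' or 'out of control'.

in control

All 6 points lie within [63.415, 64.563].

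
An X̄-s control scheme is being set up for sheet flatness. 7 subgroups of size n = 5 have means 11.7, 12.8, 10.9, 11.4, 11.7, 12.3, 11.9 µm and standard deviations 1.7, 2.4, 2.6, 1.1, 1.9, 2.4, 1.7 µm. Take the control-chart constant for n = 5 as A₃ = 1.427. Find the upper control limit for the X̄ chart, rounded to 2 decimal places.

X̄̄ = (11.7 + 12.8 + 10.9 + 11.4 + 11.7 + 12.3 + 11.9) / 7 = 11.8143
s̄ = (1.7 + 2.4 + 2.6 + 1.1 + 1.9 + 2.4 + 1.7) / 7 = 1.9714
UCL = X̄̄ + A₃·s̄ = 11.8143 + 1.427 × 1.9714 = 14.6275

14.63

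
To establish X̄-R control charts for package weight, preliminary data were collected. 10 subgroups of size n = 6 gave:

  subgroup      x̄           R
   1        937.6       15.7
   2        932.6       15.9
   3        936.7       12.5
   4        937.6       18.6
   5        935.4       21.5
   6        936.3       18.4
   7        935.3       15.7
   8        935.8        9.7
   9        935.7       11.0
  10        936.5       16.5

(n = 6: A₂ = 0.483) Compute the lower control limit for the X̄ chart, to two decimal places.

X̄̄ = (937.6 + 932.6 + 936.7 + 937.6 + 935.4 + 936.3 + 935.3 + 935.8 + 935.7 + 936.5) / 10 = 9359.5000 / 10 = 935.9500
R̄ = (15.7 + 15.9 + 12.5 + 18.6 + 21.5 + 18.4 + 15.7 + 9.7 + 11.0 + 16.5) / 10 = 155.5000 / 10 = 15.5500
LCL = X̄̄ − A₂·R̄ = 935.9500 − 0.483 × 15.5500 = 928.4393

928.44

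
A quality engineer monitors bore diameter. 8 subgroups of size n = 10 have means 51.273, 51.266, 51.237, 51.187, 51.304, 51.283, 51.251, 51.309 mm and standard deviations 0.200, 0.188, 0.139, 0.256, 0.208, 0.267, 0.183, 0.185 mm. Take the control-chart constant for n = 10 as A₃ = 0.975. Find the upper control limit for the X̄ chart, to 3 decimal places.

51.462

X̄̄ = (51.273 + 51.266 + 51.237 + 51.187 + 51.304 + 51.283 + 51.251 + 51.309) / 8 = 51.2638
s̄ = (0.200 + 0.188 + 0.139 + 0.256 + 0.208 + 0.267 + 0.183 + 0.185) / 8 = 0.2033
UCL = X̄̄ + A₃·s̄ = 51.2638 + 0.975 × 0.2033 = 51.4619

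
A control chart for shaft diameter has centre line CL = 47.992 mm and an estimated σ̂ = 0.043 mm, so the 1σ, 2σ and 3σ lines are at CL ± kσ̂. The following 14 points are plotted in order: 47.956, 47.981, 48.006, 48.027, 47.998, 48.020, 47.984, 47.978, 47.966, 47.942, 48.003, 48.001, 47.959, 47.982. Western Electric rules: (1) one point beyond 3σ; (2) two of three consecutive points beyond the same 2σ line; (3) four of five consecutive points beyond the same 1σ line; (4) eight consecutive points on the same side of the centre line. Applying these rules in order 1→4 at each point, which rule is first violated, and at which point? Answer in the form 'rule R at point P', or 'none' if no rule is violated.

Zone of each point (C = within 1σ̂, B = 1σ̂–2σ̂, A = 2σ̂–3σ̂, * = beyond 3σ̂; sign = side of CL): 1:-C, 2:-C, 3:+C, 4:+C, 5:+C, 6:+C, 7:-C, 8:-C, 9:-C, 10:-B, 11:+C, 12:+C, 13:-C, 14:-C
No rule fires across all 14 points.

none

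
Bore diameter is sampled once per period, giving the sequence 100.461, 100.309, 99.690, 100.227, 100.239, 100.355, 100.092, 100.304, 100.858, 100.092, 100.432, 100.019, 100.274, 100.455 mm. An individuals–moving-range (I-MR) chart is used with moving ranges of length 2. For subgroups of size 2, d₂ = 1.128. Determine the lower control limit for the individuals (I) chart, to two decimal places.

99.37

X̄ = (100.461 + 100.309 + 99.690 + 100.227 + 100.239 + 100.355 + 100.092 + 100.304 + 100.858 + 100.092 + 100.432 + 100.019 + 100.274 + 100.455) / 14 = 100.2719
Moving ranges: 0.152, 0.619, 0.537, 0.012, 0.116, 0.263, 0.212, 0.554, 0.766, 0.340, 0.413, 0.255, 0.181; M̄R̄ = 4.4200 / 13 = 0.3400
LCL = X̄ − 3·M̄R̄/d₂ = 100.2719 − 3 × 0.3400 / 1.128 = 99.3677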